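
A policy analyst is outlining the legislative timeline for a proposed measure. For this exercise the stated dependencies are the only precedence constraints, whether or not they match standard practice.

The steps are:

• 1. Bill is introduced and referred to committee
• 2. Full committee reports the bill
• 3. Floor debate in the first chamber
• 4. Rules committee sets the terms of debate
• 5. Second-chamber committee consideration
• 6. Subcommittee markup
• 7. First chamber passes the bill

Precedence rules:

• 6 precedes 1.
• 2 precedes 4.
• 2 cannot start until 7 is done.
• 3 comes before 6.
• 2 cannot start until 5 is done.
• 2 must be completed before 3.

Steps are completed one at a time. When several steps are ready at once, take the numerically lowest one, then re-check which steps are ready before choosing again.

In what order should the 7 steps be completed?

5, 7, 2, 3, 4, 6, 1

5 and 7 have no prerequisites; 5 has the earlier label, so 5 is first.
That leaves 7 as the only ready step → 7.
2 needed 5 and 7, now all done → 2.
Ready: 3 and 4. 3 has the earlier label → 3.
4 and 6 are both available; 4 has the earlier label → 4.
6 is the only step now ready → 6.
Next only 1 has its prerequisites met → 1.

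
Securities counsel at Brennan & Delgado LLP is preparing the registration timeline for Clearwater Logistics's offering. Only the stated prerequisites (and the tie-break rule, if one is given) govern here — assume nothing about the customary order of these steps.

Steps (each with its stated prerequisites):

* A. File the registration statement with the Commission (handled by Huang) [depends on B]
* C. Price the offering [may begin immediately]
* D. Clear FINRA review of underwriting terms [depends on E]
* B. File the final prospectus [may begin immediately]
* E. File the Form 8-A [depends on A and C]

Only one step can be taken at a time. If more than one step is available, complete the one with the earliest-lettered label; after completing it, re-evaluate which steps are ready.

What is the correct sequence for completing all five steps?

Nothing is required for B and C. B has the earlier label → B first.
A now also ready, so the ready set is {A, C}; A has the earlier label → A.
C is the only step now ready → C.
E needed A and C, now all done → E.
D is the only step now ready → D.

B A C E D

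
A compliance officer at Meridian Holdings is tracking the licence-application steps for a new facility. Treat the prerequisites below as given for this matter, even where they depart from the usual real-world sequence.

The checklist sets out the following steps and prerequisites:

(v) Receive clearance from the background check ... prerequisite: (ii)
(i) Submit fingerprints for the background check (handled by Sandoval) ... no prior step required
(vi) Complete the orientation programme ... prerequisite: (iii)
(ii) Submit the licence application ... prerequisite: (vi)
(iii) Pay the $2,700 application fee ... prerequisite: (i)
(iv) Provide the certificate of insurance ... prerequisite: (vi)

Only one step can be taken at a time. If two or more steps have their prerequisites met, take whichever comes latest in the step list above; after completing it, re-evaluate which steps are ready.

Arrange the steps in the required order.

(i) has no prerequisites → (i) first.
(iii) is the only step now ready → (iii).
(vi) needed (iii), now all done → (vi).
Ready: (iv) and (ii). (iv) is listed later → (iv).
That leaves (ii) as the only ready step → (ii).
(v) needed (ii), now all done → (v).

(i), (iii), (vi), (iv), (ii), (v)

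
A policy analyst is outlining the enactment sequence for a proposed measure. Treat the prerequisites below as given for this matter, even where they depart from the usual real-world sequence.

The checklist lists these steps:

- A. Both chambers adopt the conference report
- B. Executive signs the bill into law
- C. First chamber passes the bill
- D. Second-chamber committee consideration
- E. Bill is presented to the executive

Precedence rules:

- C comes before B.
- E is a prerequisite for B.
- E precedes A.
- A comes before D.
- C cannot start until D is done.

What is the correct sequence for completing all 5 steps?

E, A, D, C, B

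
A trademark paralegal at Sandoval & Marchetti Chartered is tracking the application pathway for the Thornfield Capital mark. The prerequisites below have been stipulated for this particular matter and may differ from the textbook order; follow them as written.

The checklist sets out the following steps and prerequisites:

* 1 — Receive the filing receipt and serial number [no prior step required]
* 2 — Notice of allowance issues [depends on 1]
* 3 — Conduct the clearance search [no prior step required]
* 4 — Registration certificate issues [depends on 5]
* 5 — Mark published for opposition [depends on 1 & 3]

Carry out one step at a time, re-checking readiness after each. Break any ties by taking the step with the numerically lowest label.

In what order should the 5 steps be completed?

1 and 3 have no prerequisites; 1 has the earlier label, so 1 is first.
2 now also ready, so the ready set is {2, 3}; 2 has the earlier label → 2.
That leaves 3 as the only ready step → 3.
That leaves 5 as the only ready step → 5.
4 needed 5, now all done → 4.

1, 2, 3, 5, 4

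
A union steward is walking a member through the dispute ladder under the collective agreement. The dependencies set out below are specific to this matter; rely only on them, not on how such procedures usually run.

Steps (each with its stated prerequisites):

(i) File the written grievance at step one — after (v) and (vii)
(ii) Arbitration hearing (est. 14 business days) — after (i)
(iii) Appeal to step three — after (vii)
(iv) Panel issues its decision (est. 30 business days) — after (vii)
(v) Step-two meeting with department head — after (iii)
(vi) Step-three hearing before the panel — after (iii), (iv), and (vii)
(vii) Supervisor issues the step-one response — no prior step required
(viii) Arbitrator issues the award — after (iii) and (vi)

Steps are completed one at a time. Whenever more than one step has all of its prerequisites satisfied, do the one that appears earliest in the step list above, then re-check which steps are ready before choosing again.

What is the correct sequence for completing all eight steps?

(vii) is the only step with nothing outstanding, so it goes first.
Ready: (iii) and (iv). (iii) is listed earlier → (iii).
Now (iv) and (v) have their prerequisites met. (iv) is listed earlier, so (iv) next.
(vi) now also ready, so the ready set is {(v), (vi)}; (v) is listed earlier → (v).
Now (i) and (vi) have their prerequisites met. (i) is listed earlier, so (i) next.
(ii) and (vi) are both available; (ii) is listed earlier → (ii).
Next only (vi) has its prerequisites met → (vi).
Next only (viii) has its prerequisites met → (viii).

(vii) → (iii) → (iv) → (v) → (i) → (ii) → (vi) → (viii)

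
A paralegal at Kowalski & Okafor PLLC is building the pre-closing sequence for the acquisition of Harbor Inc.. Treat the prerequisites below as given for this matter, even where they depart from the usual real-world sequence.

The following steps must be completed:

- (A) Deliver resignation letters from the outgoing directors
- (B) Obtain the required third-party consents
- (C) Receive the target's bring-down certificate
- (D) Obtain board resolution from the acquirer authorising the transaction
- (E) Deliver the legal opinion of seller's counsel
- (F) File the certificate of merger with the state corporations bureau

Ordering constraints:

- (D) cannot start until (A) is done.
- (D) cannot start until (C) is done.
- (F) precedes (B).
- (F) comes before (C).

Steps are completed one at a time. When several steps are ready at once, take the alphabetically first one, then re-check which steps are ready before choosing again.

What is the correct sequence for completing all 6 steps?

Nothing is required for (A), (E) and (F). (A) has the earlier label → (A) first.
(E) and (F) are both available; (E) has the earlier label → (E).
That leaves (F) as the only ready step → (F).
Now (B) and (C) have their prerequisites met. (B) has the earlier label, so (B) next.
(C) needed (F), now all done → (C).
That leaves (D) as the only ready step → (D).

(A) → (E) → (F) → (B) → (C) → (D)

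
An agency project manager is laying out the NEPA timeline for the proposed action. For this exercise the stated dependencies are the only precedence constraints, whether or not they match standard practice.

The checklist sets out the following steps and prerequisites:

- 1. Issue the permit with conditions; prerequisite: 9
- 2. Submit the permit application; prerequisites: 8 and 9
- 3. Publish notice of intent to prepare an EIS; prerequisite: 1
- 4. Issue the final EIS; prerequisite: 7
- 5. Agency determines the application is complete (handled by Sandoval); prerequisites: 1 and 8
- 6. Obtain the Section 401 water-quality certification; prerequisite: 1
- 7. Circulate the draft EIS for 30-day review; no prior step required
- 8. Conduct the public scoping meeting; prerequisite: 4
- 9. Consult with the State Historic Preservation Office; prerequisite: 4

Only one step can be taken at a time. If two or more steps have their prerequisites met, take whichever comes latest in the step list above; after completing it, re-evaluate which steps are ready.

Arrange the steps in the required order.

7 is the only step with nothing outstanding, so it goes first.
4 needed 7, now all done → 4.
Ready: 9 and 8. 9 is listed later → 9.
1 now also ready, so the ready set is {8, 1}; 8 is listed later → 8.
Ready: 2 and 1. 2 is listed later → 2.
1 needed 9, now all done → 1.
6, 5 and 3 are all available; 6 is listed later → 6.
5 and 3 are both available; 5 is listed later → 5.
3 is the only step now ready → 3.

7 4 9 8 2 1 6 5 3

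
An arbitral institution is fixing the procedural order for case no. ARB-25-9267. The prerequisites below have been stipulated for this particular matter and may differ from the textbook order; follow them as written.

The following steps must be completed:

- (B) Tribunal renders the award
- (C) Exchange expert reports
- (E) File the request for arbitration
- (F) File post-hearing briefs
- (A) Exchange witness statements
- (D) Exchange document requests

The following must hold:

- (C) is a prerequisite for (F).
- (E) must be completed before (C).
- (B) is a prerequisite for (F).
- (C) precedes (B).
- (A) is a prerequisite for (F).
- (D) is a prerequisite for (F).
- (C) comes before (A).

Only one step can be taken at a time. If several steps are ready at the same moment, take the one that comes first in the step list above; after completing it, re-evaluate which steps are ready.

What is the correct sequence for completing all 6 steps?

(E) and (D) have no prerequisites; (E) is listed earlier, so (E) is first.
(C) and (D) are both available; (C) is listed earlier → (C).
(B) and (A) now also ready, so the ready set is {(B), (A), (D)}; (B) is listed earlier → (B).
(A) and (D) are both available; (A) is listed earlier → (A).
(D) is the only step now ready → (D).
(F) needed (B), (C), (A) and (D), now all done → (F).

(E) → (C) → (B) → (A) → (D) → (F)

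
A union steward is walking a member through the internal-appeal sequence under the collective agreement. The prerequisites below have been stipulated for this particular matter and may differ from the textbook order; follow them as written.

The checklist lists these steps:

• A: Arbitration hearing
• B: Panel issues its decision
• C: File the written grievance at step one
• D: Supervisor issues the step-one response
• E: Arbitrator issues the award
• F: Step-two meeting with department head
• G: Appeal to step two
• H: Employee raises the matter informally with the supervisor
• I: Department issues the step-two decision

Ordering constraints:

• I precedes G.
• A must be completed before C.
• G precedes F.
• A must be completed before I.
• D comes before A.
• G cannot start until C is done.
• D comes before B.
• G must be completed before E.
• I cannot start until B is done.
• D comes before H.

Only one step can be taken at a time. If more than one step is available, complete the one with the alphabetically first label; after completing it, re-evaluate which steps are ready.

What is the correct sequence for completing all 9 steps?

D is the only step with nothing outstanding, so it goes first.
Ready: A, B and H. A has the earlier label → A.
Ready: B, C and H. B has the earlier label → B.
C, H and I are all available; C has the earlier label → C.
Ready: H and I. H has the earlier label → H.
Next only I has its prerequisites met → I.
G needed C and I, now all done → G.
Now E and F have their prerequisites met. E has the earlier label, so E next.
F needed G, now all done → F.

D → A → B → C → H → I → G → E → F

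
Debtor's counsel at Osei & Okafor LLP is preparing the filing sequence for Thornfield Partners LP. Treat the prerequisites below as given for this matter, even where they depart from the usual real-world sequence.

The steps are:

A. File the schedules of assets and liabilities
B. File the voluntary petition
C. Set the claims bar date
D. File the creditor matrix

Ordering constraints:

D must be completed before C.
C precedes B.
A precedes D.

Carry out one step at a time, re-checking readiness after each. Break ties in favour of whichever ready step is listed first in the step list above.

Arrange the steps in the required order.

A → D → C → B

Only A has no prerequisites, so it is first.
Next only D has its prerequisites met → D.
C needed D, now all done → C.
Next only B has its prerequisites met → B.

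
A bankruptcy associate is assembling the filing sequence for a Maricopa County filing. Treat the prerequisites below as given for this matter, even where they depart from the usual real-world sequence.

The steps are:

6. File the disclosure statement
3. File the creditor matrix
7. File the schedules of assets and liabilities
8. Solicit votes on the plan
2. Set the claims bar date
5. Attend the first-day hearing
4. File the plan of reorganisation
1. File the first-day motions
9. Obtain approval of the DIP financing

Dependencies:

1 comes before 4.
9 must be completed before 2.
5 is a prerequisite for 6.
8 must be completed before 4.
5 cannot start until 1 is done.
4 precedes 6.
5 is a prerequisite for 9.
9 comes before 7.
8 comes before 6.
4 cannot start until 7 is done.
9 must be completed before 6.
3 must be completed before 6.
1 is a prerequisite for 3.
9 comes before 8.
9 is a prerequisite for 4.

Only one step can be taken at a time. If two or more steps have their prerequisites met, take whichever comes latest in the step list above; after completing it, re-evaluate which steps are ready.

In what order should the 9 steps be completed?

1 is the only step with nothing outstanding, so it goes first.
Now 5 and 3 have their prerequisites met. 5 is listed later, so 5 next.
Now 9 and 3 have their prerequisites met. 9 is listed later, so 9 next.
Now 2, 8, 7 and 3 have their prerequisites met. 2 is listed later, so 2 next.
Ready: 8, 7 and 3. 8 is listed later → 8.
Now 7 and 3 have their prerequisites met. 7 is listed later, so 7 next.
4 now also ready, so the ready set is {4, 3}; 4 is listed later → 4.
3 is the only step now ready → 3.
That leaves 6 as the only ready step → 6.

1, 5, 9, 2, 8, 7, 4, 3, 6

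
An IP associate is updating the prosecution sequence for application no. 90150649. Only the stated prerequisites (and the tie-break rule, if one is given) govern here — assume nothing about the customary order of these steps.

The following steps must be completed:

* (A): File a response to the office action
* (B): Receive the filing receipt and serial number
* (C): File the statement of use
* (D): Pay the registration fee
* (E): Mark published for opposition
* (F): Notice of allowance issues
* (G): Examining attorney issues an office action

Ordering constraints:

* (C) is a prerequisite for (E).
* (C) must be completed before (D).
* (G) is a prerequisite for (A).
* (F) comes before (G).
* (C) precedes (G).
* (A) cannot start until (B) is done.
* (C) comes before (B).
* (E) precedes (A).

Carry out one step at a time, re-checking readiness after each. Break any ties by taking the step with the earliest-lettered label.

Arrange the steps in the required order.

(C) (B) (D) (E) (F) (G) (A)

(C) and (F) have no prerequisites; (C) has the earlier label, so (C) is first.
(B), (D) and (E) now also ready, so the ready set is {(B), (D), (E), (F)}; (B) has the earlier label → (B).
Now (D), (E) and (F) have their prerequisites met. (D) has the earlier label, so (D) next.
Ready: (E) and (F). (E) has the earlier label → (E).
That leaves (F) as the only ready step → (F).
That leaves (G) as the only ready step → (G).
(A) needed (B), (E) and (G), now all done → (A).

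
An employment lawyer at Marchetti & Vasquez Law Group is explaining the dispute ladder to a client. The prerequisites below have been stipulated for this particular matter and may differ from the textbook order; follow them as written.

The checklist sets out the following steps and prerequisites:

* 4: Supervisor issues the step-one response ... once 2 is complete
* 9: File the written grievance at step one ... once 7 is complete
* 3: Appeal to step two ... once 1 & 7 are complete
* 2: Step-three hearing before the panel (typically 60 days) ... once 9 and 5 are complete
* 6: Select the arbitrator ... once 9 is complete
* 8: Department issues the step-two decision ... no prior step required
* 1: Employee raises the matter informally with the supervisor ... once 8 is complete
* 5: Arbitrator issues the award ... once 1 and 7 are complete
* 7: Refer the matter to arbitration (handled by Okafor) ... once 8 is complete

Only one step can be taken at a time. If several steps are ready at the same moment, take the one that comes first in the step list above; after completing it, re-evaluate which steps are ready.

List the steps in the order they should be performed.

Only 8 has no prerequisites, so it is first.
Now 1 and 7 have their prerequisites met. 1 is listed earlier, so 1 next.
That leaves 7 as the only ready step → 7.
Ready: 9, 3 and 5. 9 is listed earlier → 9.
3, 6 and 5 are all available; 3 is listed earlier → 3.
Ready: 6 and 5. 6 is listed earlier → 6.
5 needed 1 and 7, now all done → 5.
2 is the only step now ready → 2.
That leaves 4 as the only ready step → 4.

8, 1, 7, 9, 3, 6, 5, 2, 4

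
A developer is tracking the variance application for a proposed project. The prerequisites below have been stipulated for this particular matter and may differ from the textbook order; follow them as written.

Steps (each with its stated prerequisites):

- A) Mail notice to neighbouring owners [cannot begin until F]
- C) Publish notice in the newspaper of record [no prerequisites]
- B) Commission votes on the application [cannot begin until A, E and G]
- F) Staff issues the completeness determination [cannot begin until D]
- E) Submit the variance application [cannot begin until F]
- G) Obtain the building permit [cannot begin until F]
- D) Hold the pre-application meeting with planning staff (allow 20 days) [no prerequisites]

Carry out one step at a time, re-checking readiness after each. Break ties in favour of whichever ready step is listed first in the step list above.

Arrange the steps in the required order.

C D F A E G B

C and D have no prerequisites; C is listed earlier, so C is first.
That leaves D as the only ready step → D.
That leaves F as the only ready step → F.
A, E and G are all available; A is listed earlier → A.
E and G are both available; E is listed earlier → E.
That leaves G as the only ready step → G.
Next only B has its prerequisites met → B.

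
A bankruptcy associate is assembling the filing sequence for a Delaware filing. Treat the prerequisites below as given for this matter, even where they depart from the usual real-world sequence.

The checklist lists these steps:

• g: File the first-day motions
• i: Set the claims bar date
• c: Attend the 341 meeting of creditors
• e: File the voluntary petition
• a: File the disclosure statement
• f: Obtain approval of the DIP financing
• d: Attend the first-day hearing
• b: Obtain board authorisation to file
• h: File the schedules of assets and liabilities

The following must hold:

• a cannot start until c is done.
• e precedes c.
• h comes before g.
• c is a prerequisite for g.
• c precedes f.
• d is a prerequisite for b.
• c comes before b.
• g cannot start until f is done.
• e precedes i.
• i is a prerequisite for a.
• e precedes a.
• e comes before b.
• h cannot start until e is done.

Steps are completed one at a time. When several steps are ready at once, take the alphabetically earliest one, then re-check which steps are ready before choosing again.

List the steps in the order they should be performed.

d, e, c, b, f, h, g, i, a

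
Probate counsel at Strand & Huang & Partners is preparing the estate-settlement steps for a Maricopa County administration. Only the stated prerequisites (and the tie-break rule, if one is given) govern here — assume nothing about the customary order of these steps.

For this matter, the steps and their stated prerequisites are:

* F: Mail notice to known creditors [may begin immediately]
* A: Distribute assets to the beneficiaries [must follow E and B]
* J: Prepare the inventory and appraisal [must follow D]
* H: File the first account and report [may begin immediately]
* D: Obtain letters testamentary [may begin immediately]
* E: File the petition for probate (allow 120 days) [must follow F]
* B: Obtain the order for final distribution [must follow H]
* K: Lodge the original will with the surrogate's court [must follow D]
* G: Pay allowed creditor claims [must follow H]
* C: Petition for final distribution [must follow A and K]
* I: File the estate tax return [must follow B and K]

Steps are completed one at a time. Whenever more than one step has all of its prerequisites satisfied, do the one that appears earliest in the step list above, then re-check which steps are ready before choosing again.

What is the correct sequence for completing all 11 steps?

F → H → D → J → E → B → A → K → G → C → I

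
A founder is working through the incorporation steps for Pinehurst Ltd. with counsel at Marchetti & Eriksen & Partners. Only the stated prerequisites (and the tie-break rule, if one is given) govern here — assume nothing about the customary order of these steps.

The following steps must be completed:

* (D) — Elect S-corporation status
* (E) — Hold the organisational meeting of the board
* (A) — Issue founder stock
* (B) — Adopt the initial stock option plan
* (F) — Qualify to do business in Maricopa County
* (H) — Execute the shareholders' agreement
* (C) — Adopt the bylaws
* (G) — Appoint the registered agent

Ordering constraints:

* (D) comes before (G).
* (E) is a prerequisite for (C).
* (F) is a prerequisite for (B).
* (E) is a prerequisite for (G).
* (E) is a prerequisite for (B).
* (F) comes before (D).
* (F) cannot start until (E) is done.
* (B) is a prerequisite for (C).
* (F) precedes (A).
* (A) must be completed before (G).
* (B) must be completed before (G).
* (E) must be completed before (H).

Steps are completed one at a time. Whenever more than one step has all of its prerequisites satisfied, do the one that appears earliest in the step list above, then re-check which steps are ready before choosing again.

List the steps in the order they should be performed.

(E), (F), (D), (A), (B), (H), (C), (G)

(E) is the only step with nothing outstanding, so it goes first.
(F) and (H) are both available; (F) is listed earlier → (F).
(D), (A), (B) and (H) are all available; (D) is listed earlier → (D).
Now (A), (B) and (H) have their prerequisites met. (A) is listed earlier, so (A) next.
Ready: (B) and (H). (B) is listed earlier → (B).
(C) and (G) now also ready, so the ready set is {(H), (C), (G)}; (H) is listed earlier → (H).
(C) and (G) are both available; (C) is listed earlier → (C).
(G) needed (D), (E), (A) and (B), now all done → (G).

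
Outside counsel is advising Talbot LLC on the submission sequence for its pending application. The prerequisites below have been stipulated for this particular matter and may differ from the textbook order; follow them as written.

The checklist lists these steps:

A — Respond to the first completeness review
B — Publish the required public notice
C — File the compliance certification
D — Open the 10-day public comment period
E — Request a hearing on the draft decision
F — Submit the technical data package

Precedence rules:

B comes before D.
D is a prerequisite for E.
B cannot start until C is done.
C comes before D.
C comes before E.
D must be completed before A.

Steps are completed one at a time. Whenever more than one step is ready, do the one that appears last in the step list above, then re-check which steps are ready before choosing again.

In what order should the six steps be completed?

Nothing is required for F and C. F is listed later → F first.
Next only C has its prerequisites met → C.
B is the only step now ready → B.
D needed C and B, now all done → D.
E and A are both available; E is listed later → E.
A needed D, now all done → A.

F → C → B → D → E → A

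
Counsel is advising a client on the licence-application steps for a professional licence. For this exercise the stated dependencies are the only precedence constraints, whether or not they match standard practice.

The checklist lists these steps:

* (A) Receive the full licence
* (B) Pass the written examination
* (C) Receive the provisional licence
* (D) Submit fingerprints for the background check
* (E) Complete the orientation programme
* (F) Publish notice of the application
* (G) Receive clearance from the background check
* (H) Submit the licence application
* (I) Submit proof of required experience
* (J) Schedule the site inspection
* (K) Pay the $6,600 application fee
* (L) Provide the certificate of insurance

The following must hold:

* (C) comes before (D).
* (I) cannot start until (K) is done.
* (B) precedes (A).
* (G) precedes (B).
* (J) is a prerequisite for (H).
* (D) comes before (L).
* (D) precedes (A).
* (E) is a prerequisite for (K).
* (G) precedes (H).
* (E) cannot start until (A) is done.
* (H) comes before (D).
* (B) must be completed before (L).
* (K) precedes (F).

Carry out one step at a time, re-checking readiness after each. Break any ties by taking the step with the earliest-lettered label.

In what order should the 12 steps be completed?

(C) → (G) → (B) → (J) → (H) → (D) → (A) → (E) → (K) → (F) → (I) → (L)

(C), (G) and (J) have no prerequisites; (C) has the earlier label, so (C) is first.
Ready: (G) and (J). (G) has the earlier label → (G).
Ready: (B) and (J). (B) has the earlier label → (B).
That leaves (J) as the only ready step → (J).
(H) is the only step now ready → (H).
(D) needed (C) and (H), now all done → (D).
Ready: (A) and (L). (A) has the earlier label → (A).
Now (E) and (L) have their prerequisites met. (E) has the earlier label, so (E) next.
(K) and (L) are both available; (K) has the earlier label → (K).
(F), (I) and (L) are all available; (F) has the earlier label → (F).
Ready: (I) and (L). (I) has the earlier label → (I).
That leaves (L) as the only ready step → (L).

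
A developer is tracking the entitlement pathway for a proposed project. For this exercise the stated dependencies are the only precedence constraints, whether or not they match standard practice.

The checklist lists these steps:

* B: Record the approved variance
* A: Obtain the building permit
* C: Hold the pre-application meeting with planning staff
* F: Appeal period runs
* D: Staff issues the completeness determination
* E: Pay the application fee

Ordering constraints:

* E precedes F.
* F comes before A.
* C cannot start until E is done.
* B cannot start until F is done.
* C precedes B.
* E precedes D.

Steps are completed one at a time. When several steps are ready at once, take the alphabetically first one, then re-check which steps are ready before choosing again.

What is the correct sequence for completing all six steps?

E is the only step with nothing outstanding, so it goes first.
Now C, D and F have their prerequisites met. C has the earlier label, so C next.
Now D and F have their prerequisites met. D has the earlier label, so D next.
F needed E, now all done → F.
Ready: A and B. A has the earlier label → A.
Next only B has its prerequisites met → B.

E, C, D, F, A, B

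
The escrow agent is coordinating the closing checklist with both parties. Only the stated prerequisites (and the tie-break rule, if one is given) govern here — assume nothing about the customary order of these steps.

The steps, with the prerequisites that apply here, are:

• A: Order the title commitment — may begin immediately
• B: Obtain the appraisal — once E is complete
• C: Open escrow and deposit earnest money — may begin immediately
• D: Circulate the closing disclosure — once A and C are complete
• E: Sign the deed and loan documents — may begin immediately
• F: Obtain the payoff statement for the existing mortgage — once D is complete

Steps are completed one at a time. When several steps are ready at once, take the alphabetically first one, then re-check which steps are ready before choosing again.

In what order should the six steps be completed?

A, C and E have no prerequisites; A has the earlier label, so A is first.
C and E are both available; C has the earlier label → C.
Now D and E have their prerequisites met. D has the earlier label, so D next.
F now also ready, so the ready set is {E, F}; E has the earlier label → E.
B now also ready, so the ready set is {B, F}; B has the earlier label → B.
That leaves F as the only ready step → F.

A, C, D, E, B, F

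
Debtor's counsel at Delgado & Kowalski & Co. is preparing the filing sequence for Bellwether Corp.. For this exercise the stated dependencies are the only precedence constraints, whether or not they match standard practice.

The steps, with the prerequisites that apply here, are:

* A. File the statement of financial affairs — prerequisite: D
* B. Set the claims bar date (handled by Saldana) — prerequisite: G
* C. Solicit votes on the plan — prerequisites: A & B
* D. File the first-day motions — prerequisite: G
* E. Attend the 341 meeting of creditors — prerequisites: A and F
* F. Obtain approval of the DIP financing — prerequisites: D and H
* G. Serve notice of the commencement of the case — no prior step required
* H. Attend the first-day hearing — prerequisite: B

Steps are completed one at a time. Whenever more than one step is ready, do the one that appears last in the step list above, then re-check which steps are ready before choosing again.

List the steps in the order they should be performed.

G is the only step with nothing outstanding, so it goes first.
Ready: D and B. D is listed later → D.
Ready: B and A. B is listed later → B.
H and A are both available; H is listed later → H.
Now F and A have their prerequisites met. F is listed later, so F next.
A needed D, now all done → A.
E and C are both available; E is listed later → E.
C needed B and A, now all done → C.

G, D, B, H, F, A, E, C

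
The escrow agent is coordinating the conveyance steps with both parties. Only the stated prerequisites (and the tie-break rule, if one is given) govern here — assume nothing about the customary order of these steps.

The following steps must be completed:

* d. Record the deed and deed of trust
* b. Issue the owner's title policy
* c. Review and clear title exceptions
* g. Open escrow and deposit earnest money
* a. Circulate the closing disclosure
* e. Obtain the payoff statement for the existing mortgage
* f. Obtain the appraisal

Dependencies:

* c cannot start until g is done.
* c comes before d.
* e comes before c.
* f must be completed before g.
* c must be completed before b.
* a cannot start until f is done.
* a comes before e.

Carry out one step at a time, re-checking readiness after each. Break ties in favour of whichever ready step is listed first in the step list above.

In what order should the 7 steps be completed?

f, g, a, e, c, d, b

f has no prerequisites → f first.
g and a are both available; g is listed earlier → g.
a is the only step now ready → a.
e is the only step now ready → e.
c needed g and e, now all done → c.
d and b are both available; d is listed earlier → d.
Next only b has its prerequisites met → b.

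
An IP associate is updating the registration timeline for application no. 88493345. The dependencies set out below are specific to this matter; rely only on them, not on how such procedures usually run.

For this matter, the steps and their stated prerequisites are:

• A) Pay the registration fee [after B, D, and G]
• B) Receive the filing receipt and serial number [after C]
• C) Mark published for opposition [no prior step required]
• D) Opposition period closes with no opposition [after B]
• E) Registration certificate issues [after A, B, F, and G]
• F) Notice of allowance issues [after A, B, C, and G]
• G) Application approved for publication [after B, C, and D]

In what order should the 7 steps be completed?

C → B → D → G → A → F → E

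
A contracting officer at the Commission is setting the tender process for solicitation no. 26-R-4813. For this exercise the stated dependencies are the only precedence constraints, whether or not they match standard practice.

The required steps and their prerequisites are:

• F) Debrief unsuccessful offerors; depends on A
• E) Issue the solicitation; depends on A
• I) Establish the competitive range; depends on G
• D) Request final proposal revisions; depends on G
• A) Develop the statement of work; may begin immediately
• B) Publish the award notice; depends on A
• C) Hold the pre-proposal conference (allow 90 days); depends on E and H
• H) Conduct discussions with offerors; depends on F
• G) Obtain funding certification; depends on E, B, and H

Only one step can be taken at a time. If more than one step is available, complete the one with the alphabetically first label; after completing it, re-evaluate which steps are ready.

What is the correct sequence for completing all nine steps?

A B E F H C G D I

A is the only step with nothing outstanding, so it goes first.
B, E and F are all available; B has the earlier label → B.
E and F are both available; E has the earlier label → E.
F needed A, now all done → F.
H is the only step now ready → H.
Now C and G have their prerequisites met. C has the earlier label, so C next.
That leaves G as the only ready step → G.
Ready: D and I. D has the earlier label → D.
That leaves I as the only ready step → I.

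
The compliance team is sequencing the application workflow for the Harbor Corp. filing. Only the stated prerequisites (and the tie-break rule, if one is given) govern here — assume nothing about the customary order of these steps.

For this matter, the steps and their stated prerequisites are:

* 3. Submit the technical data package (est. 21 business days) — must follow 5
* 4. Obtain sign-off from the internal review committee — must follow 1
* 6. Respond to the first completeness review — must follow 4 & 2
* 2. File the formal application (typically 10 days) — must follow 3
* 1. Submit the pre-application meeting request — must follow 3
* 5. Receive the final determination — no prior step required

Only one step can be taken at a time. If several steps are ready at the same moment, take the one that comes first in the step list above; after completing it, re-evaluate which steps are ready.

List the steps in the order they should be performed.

5, 3, 2, 1, 4, 6

5 is the only step with nothing outstanding, so it goes first.
That leaves 3 as the only ready step → 3.
2 and 1 are both available; 2 is listed earlier → 2.
1 needed 3, now all done → 1.
Next only 4 has its prerequisites met → 4.
6 needed 4 and 2, now all done → 6.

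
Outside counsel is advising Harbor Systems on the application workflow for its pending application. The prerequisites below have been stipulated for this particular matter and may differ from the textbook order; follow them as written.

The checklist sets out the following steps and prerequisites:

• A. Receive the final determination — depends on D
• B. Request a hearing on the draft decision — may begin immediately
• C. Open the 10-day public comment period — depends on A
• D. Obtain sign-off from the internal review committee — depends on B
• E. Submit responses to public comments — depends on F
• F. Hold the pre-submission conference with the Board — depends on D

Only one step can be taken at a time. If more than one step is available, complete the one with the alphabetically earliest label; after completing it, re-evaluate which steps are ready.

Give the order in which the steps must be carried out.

B, D, A, C, F, E

B is the only step with nothing outstanding, so it goes first.
D is the only step now ready → D.
Now A and F have their prerequisites met. A has the earlier label, so A next.
Now C and F have their prerequisites met. C has the earlier label, so C next.
F is the only step now ready → F.
That leaves E as the only ready step → E.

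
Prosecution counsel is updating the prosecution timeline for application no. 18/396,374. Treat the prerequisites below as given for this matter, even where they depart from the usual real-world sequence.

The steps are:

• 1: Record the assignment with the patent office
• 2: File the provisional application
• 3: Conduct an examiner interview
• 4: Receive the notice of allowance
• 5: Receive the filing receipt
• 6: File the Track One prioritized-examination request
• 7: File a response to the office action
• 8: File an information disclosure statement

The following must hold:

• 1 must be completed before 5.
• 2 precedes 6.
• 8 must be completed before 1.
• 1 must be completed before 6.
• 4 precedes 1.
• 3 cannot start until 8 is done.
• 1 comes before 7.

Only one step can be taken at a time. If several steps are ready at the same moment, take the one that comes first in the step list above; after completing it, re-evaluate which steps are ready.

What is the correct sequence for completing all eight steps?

2 → 4 → 8 → 1 → 3 → 5 → 6 → 7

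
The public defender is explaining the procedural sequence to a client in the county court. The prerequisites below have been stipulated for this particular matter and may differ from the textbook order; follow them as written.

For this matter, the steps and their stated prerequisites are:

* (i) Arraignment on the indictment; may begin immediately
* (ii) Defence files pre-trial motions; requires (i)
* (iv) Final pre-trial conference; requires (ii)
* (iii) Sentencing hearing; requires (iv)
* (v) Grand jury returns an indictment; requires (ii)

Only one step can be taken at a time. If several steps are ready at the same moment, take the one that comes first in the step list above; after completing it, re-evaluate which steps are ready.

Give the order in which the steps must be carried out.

(i) (ii) (iv) (iii) (v)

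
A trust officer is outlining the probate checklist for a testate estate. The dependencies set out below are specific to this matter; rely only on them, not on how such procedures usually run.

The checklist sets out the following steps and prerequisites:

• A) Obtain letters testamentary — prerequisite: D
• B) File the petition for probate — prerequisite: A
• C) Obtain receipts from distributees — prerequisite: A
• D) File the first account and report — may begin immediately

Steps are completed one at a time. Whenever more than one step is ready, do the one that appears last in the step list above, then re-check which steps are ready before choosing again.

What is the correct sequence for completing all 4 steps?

D, A, C, B

D has no prerequisites → D first.
Next only A has its prerequisites met → A.
Now C and B have their prerequisites met. C is listed later, so C next.
B is the only step now ready → B.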